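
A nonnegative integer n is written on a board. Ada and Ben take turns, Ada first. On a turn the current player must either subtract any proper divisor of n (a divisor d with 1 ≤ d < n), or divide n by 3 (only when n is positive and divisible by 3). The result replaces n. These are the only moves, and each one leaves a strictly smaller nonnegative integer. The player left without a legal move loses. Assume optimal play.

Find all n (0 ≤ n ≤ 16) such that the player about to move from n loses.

0, 1, 4, 7, 9, 11, 13, 15

Build the W/L table. Terminal = L. A non-terminal position is W if it has a move to some L; otherwise it is L.
n=0: no move → L
n=1: no move → L
n=2: W (go to 1, an L position)
n=3: W (go to 1, an L position)
n=4: L (options 2(W), 3(W) are all W)
n=5: W (go to 4, an L position)
n=6: W (go to 4, an L position)
n=7: L (sole option 6(W) is W)
n=8: W (go to 4, an L position)
n=9: L (options 3(W), 6(W), 8(W) are all W)
n=10: W (go to 9, an L position)
n=11: L (sole option 10(W) is W)
n=12: W (go to 4, an L position)
n=13: L (sole option 12(W) is W)
n=14: W (go to 7, an L position)
n=15: L (options 5(W), 10(W), 12(W), 14(W) are all W)
n=16: W (go to 15, an L position)
Reading off the rows marked L gives the requested list; there are 8 such values of n.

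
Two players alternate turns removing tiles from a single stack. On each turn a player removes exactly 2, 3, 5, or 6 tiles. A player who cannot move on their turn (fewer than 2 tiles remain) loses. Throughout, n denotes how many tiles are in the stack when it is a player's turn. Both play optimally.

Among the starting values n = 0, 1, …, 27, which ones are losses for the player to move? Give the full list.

Classify positions by backward induction: terminal positions (no move available) are L. From any other position, the mover wins iff some move reaches an L.
n=0: no move → L
n=1: no move → L
n=2: reaches L-position 0 → W
n=3: reaches L-position 1 → W
n=4: reaches L-position 1 → W
n=5: reaches L-position 0 → W
n=6: reaches L-position 1 → W
n=7: reaches L-position 1 → W
n=8: only reaches 6(W), 5(W), 3(W), 2(W), all W → L
n=9: only reaches 7(W), 6(W), 4(W), 3(W), all W → L
n=10: reaches L-position 8 → W
n=11: reaches L-position 9 → W
n=12: reaches L-position 9 → W
n=13: reaches L-position 8 → W
n=14: reaches L-position 9 → W
n=15: reaches L-position 9 → W
n=16: only reaches 14(W), 13(W), 11(W), 10(W), all W → L
n=17: only reaches 15(W), 14(W), 12(W), 11(W), all W → L
n=18: reaches L-position 16 → W
n=19: reaches L-position 17 → W
n=20: reaches L-position 17 → W
n=21: reaches L-position 16 → W
n=22: reaches L-position 17 → W
n=23: reaches L-position 17 → W
n=24: only reaches 22(W), 21(W), 19(W), 18(W), all W → L
n=25: only reaches 23(W), 22(W), 20(W), 19(W), all W → L
n=26: reaches L-position 24 → W
n=27: reaches L-position 25 → W
The losing starting values of n are exactly the entries labelled L in this table (8 of them).

0, 1, 8, 9, 16, 17, 24, 25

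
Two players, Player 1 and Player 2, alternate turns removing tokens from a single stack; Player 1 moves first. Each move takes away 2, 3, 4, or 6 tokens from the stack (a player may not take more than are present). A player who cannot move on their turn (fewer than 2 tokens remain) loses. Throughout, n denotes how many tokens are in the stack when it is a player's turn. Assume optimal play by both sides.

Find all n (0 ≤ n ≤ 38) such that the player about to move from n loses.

Classify positions by backward induction: terminal positions (no move available) are L. From any other position, the mover wins iff some move reaches an L.
n=0: no move → L
n=1: no move → L
n=2: W (go to 0, an L position)
n=3: W (go to 1, an L position)
n=4: W (go to 1, an L position)
n=5: W (go to 1, an L position)
n=6: W (go to 0, an L position)
n=7: W (go to 1, an L position)
n=8: L (options 6(W), 5(W), 4(W), 2(W) are all W)
n=9: L (options 7(W), 6(W), 5(W), 3(W) are all W)
n=10: W (go to 8, an L position)
n=11: W (go to 9, an L position)
n=12: W (go to 9, an L position)
n=13: W (go to 9, an L position)
n=14: W (go to 8, an L position)
n=15: W (go to 9, an L position)
n=16: L (options 14(W), 13(W), 12(W), 10(W) are all W)
n=17: L (options 15(W), 14(W), 13(W), 11(W) are all W)
n=18: W (go to 16, an L position)
n=19: W (go to 17, an L position)
n=20: W (go to 17, an L position)
n=21: W (go to 17, an L position)
n=22: W (go to 16, an L position)
n=23: W (go to 17, an L position)
n=24: L (options 22(W), 21(W), 20(W), 18(W) are all W)
n=25: L (options 23(W), 22(W), 21(W), 19(W) are all W)
n=26: W (go to 24, an L position)
n=27: W (go to 25, an L position)
n=28: W (go to 25, an L position)
n=29: W (go to 25, an L position)
n=30: W (go to 24, an L position)
n=31: W (go to 25, an L position)
n=32: L (options 30(W), 29(W), 28(W), 26(W) are all W)
n=33: L (options 31(W), 30(W), 29(W), 27(W) are all W)
n=34: W (go to 32, an L position)
n=35: W (go to 33, an L position)
n=36: W (go to 33, an L position)
n=37: W (go to 33, an L position)
n=38: W (go to 32, an L position)
Reading off the rows marked L gives the requested list; there are 10 such values of n.

0, 1, 8, 9, 16, 17, 24, 25, 32, 33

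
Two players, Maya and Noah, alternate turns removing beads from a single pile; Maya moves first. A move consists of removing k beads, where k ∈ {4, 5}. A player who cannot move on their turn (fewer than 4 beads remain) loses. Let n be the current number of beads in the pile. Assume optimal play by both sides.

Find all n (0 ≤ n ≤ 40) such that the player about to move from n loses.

Compute win/loss labels from the base case upward. A position with no move is L. Any other position is W if it can reach an L in one move, else L.
n=0: no move → L
n=1: no move → L
n=2: no move → L
n=3: no move → L
n=4: reaches L-position 0 → W
n=5: reaches L-position 1 → W
n=6: reaches L-position 2 → W
n=7: reaches L-position 3 → W
n=8: reaches L-position 3 → W
n=9: only reaches 5(W), 4(W), all W → L
n=10: only reaches 6(W), 5(W), all W → L
n=11: only reaches 7(W), 6(W), all W → L
n=12: only reaches 8(W), 7(W), all W → L
n=13: reaches L-position 9 → W
n=14: reaches L-position 10 → W
n=15: reaches L-position 11 → W
n=16: reaches L-position 12 → W
n=17: reaches L-position 12 → W
n=18: only reaches 14(W), 13(W), all W → L
n=19: only reaches 15(W), 14(W), all W → L
n=20: only reaches 16(W), 15(W), all W → L
n=21: only reaches 17(W), 16(W), all W → L
n=22: reaches L-position 18 → W
n=23: reaches L-position 19 → W
n=24: reaches L-position 20 → W
n=25: reaches L-position 21 → W
n=26: reaches L-position 21 → W
n=27: only reaches 23(W), 22(W), all W → L
n=28: only reaches 24(W), 23(W), all W → L
n=29: only reaches 25(W), 24(W), all W → L
n=30: only reaches 26(W), 25(W), all W → L
n=31: reaches L-position 27 → W
n=32: reaches L-position 28 → W
n=33: reaches L-position 29 → W
n=34: reaches L-position 30 → W
n=35: reaches L-position 30 → W
n=36: only reaches 32(W), 31(W), all W → L
n=37: only reaches 33(W), 32(W), all W → L
n=38: only reaches 34(W), 33(W), all W → L
n=39: only reaches 35(W), 34(W), all W → L
n=40: reaches L-position 36 → W
Reading off the rows marked L gives the requested list; there are 20 such values of n.

0, 1, 2, 3, 9, 10, 11, 12, 18, 19, 20, 21, 27, 28, 29, 30, 36, 37, 38, 39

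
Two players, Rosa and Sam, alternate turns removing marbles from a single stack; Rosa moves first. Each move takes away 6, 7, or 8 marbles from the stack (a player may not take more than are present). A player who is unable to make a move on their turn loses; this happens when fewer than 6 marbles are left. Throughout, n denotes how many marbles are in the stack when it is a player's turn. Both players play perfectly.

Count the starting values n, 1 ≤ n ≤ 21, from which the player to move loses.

11

Compute win/loss labels from the base case upward. A position with no move is L. Any other position is W if it can reach an L in one move, else L.
n=0: no move → L
n=1: no move → L
n=2: no move → L
n=3: no move → L
n=4: no move → L
n=5: no move → L
n=6: W (go to 0, an L position)
n=7: W (go to 1, an L position)
n=8: W (go to 2, an L position)
n=9: W (go to 3, an L position)
n=10: W (go to 4, an L position)
n=11: W (go to 5, an L position)
n=12: W (go to 5, an L position)
n=13: W (go to 5, an L position)
n=14: L (options 8(W), 7(W), 6(W) are all W)
n=15: L (options 9(W), 8(W), 7(W) are all W)
n=16: L (options 10(W), 9(W), 8(W) are all W)
n=17: L (options 11(W), 10(W), 9(W) are all W)
n=18: L (options 12(W), 11(W), 10(W) are all W)
n=19: L (options 13(W), 12(W), 11(W) are all W)
n=20: W (go to 14, an L position)
n=21: W (go to 15, an L position)
L entries with 1 ≤ n ≤ 21 (n=0 is outside the asked range and is not counted): n = 1, 2, 3, 4, 5, 14, 15, 16, 17, 18, 19; that makes 11.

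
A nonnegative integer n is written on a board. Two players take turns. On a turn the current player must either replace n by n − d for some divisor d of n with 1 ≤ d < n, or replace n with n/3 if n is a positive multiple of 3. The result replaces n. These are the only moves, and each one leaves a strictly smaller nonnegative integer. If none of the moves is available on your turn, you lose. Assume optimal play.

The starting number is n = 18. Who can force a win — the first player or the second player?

Compute win/loss labels from the base case upward. A position with no move is L. Any other position is W if it can reach an L in one move, else L.
n=0: no move → L
n=1: no move → L
n=2: reaches L-position 1 → W
n=3: reaches L-position 1 → W
n=4: only reaches 2(W), 3(W), all W → L
n=5: reaches L-position 4 → W
n=6: reaches L-position 4 → W
n=7: only reaches 6(W), which is W → L
n=8: reaches L-position 4 → W
n=9: only reaches 3(W), 6(W), 8(W), all W → L
n=10: reaches L-position 9 → W
n=11: only reaches 10(W), which is W → L
n=12: reaches L-position 4 → W
n=13: only reaches 12(W), which is W → L
n=14: reaches L-position 7 → W
n=15: only reaches 5(W), 10(W), 12(W), 14(W), all W → L
n=16: reaches L-position 15 → W
n=17: only reaches 16(W), which is W → L
n=18: reaches L-position 9 → W
From 18 the player to move can move to 9, reaching an L position.

The first player wins.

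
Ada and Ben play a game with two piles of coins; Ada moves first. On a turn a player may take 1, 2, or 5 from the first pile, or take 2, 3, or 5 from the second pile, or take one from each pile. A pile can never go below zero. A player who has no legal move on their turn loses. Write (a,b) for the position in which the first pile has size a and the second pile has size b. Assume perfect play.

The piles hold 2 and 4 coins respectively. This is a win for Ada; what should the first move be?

Move to (1,4).

Label each position W (a win for the player to move) or L (a loss). A position with no legal move is L; any other position is W exactly when some move reaches an L, and L when every move reaches a W.
No move ever increases a pile, so every position that can arise here has a ≤ 2 and b ≤ 4; it is enough to label the cells with 0 ≤ a ≤ 2 and 0 ≤ b ≤ 4.
Every move lowers a or b (never raises either), so fill the grid row by row in increasing a, and left to right within a row: each cell's successors are then already labelled.
      b=0  b=1  b=2  b=3  b=4
a=0:    L    L    W    W    W
a=1:    W    W    W    L    L
a=2:    W    W    L    W    W
Cells with no legal move (terminal, hence L): (0,0), (0,1).
The remaining L cells, each justified by listing all of its moves:
(1,3): only reaches (0,3)(W), (1,1)(W), (1,0)(W), (0,2)(W), all W → L
(1,4): only reaches (0,4)(W), (1,2)(W), (1,1)(W), (0,3)(W), all W → L
(2,2): only reaches (1,2)(W), (0,2)(W), (2,0)(W), (1,1)(W), all W → L
Every other cell has at least one move into one of the L cells above, so it is W.
From (2,4), the L positions reachable in one move are: (1,4), (2,2), (1,3). Any move reaching one of these is winning.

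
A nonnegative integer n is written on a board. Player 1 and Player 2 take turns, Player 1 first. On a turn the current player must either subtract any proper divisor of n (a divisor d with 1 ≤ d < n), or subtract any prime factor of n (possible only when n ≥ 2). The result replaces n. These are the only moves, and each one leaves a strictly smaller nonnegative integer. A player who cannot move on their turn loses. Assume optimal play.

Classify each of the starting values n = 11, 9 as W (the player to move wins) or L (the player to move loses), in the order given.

Classify positions by backward induction: terminal positions (no move available) are L. From any other position, the mover wins iff some move reaches an L.
n=0: no move → L
n=1: no move → L
n=2: can move to 0, which is L ⇒ W
n=3: can move to 0, which is L ⇒ W
n=4: moves to 2(W), 3(W); every one is W ⇒ L
n=5: can move to 0, which is L ⇒ W
n=6: can move to 4, which is L ⇒ W
n=7: can move to 0, which is L ⇒ W
n=8: can move to 4, which is L ⇒ W
n=9: moves to 6(W), 8(W); every one is W ⇒ L
n=10: can move to 9, which is L ⇒ W
n=11: can move to 0, which is L ⇒ W

11: W, 9: L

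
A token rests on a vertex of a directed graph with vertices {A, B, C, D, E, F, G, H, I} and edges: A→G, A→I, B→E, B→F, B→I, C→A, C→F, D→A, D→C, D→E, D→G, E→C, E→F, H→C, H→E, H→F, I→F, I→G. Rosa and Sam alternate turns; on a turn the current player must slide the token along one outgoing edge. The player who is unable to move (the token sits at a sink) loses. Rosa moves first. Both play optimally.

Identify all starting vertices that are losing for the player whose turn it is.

Classify positions by backward induction: terminal positions (no move available) are L. From any other position, the mover wins iff some move reaches an L.
Every edge goes from a vertex to one that appears earlier in the order G, F, I, A, C, E, D, H, B, so processing vertices in that order labels each vertex after all of its successors.
G: no outgoing edge → L
F: no outgoing edge → L
I: can move to F, which is L ⇒ W
A: can move to G, which is L ⇒ W
C: can move to F, which is L ⇒ W
E: can move to F, which is L ⇒ W
D: can move to G, which is L ⇒ W
H: can move to F, which is L ⇒ W
B: can move to F, which is L ⇒ W
Reading off the rows marked L gives the requested list; there are 2 such vertices.

F, G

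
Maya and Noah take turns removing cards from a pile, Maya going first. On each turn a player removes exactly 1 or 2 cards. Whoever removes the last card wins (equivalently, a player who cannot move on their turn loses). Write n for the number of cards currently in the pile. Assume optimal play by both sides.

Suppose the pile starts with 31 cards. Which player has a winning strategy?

Maya wins.

Compute win/loss labels from the base case upward. A position with no move is L. Any other position is W if it can reach an L in one move, else L.
n=0: no move → L
n=1: W (go to 0, an L position)
n=2: W (go to 0, an L position)
n=3: L (options 2(W), 1(W) are all W)
n=4: W (go to 3, an L position)
n=5: W (go to 3, an L position)
n=6: L (options 5(W), 4(W) are all W)
n=7: W (go to 6, an L position)
n=8: W (go to 6, an L position)
n=9: L (options 8(W), 7(W) are all W)
n=10: W (go to 9, an L position)
n=11: W (go to 9, an L position)
n=12: L (options 11(W), 10(W) are all W)
n=13: W (go to 12, an L position)
n=14: W (go to 12, an L position)
n=15: L (options 14(W), 13(W) are all W)
n=16: W (go to 15, an L position)
n=17: W (go to 15, an L position)
n=18: L (options 17(W), 16(W) are all W)
n=19: W (go to 18, an L position)
n=20: W (go to 18, an L position)
n=21: L (options 20(W), 19(W) are all W)
n=22: W (go to 21, an L position)
n=23: W (go to 21, an L position)
n=24: L (options 23(W), 22(W) are all W)
n=25: W (go to 24, an L position)
n=26: W (go to 24, an L position)
n=27: L (options 26(W), 25(W) are all W)
n=28: W (go to 27, an L position)
n=29: W (go to 27, an L position)
n=30: L (options 29(W), 28(W) are all W)
n=31: W (go to 30, an L position)
From 31 Maya can remove 1, leaving 30, reaching an L position.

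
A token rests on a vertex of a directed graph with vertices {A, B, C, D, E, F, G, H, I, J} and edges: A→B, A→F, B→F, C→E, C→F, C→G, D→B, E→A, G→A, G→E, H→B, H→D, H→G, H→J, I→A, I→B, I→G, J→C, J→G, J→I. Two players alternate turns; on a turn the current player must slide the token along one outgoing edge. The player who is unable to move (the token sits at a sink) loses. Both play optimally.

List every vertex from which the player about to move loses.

Use the standard recursion: the mover loses at a terminal position; elsewhere, the mover wins exactly when some move hands the opponent an L position.
Every edge goes from a vertex to one that appears earlier in the order F, B, D, A, E, G, C, I, J, H, so processing vertices in that order labels each vertex after all of its successors.
F: no outgoing edge → L
B: W (go to F, an L position)
D: L (sole option B(W) is W)
A: W (go to F, an L position)
E: L (sole option A(W) is W)
G: W (go to E, an L position)
C: W (go to E, an L position)
I: L (options G(W), A(W), B(W) are all W)
J: W (go to I, an L position)
H: W (go to D, an L position)
Reading off the rows marked L gives the requested list; there are 4 such vertices.

D, E, F, I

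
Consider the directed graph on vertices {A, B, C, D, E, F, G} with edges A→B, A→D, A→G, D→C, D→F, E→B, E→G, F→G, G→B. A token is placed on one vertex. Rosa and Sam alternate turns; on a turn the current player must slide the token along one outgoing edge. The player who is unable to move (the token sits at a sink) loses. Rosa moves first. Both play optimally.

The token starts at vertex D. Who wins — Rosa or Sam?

Build the W/L table. Terminal = L. A non-terminal position is W if it has a move to some L; otherwise it is L.
Every edge goes from a vertex to one that appears earlier in the order C, B, G, E, F, D, A, so processing vertices in that order labels each vertex after all of its successors.
C: no outgoing edge → L
B: no outgoing edge → L
G: reaches L-position B → W
E: reaches L-position B → W
F: only reaches G(W), which is W → L
D: reaches L-position F → W
A: reaches L-position B → W
From D Rosa can move to F, reaching an L position.

Rosa wins.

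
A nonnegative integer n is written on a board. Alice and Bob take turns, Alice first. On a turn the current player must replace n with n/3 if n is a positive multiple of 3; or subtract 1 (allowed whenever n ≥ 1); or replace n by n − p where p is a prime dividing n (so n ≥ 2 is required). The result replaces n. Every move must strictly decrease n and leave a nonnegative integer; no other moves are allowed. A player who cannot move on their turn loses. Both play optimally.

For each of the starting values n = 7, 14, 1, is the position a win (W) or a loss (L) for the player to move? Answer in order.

7: W, 14: L, 1: W

Positions with no move are L. A position that does have a move is losing for the player to move precisely when every available move leads to a winning position for the opponent. Fill in the labels:
n=0: no move → L
n=1: reaches L-position 0 → W
n=2: reaches L-position 0 → W
n=3: reaches L-position 0 → W
n=4: only reaches 2(W), 3(W), all W → L
n=5: reaches L-position 0 → W
n=6: reaches L-position 4 → W
n=7: reaches L-position 0 → W
n=8: only reaches 6(W), 7(W), all W → L
n=9: reaches L-position 8 → W
n=10: reaches L-position 8 → W
n=11: reaches L-position 0 → W
n=12: reaches L-position 4 → W
n=13: reaches L-position 0 → W
n=14: only reaches 7(W), 12(W), 13(W), all W → L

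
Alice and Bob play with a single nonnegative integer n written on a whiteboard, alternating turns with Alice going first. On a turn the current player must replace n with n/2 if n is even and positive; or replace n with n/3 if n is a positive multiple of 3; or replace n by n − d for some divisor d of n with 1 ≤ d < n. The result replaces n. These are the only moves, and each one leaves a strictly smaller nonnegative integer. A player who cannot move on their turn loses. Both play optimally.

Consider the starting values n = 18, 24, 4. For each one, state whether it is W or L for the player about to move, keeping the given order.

Classify positions by backward induction: terminal positions (no move available) are L. From any other position, the mover wins iff some move reaches an L.
n=0: no move → L
n=1: no move → L
n=2: can move to 1, which is L ⇒ W
n=3: can move to 1, which is L ⇒ W
n=4: moves to 2(W), 3(W); every one is W ⇒ L
n=5: can move to 4, which is L ⇒ W
n=6: can move to 4, which is L ⇒ W
n=7: the only move is to 6(W), a W ⇒ L
n=8: can move to 4, which is L ⇒ W
n=9: moves to 3(W), 6(W), 8(W); every one is W ⇒ L
n=10: can move to 9, which is L ⇒ W
n=11: the only move is to 10(W), a W ⇒ L
n=12: can move to 4, which is L ⇒ W
n=13: the only move is to 12(W), a W ⇒ L
n=14: can move to 7, which is L ⇒ W
n=15: moves to 5(W), 10(W), 12(W), 14(W); every one is W ⇒ L
n=16: can move to 15, which is L ⇒ W
n=17: the only move is to 16(W), a W ⇒ L
n=18: can move to 9, which is L ⇒ W
n=19: the only move is to 18(W), a W ⇒ L
n=20: can move to 15, which is L ⇒ W
n=21: can move to 7, which is L ⇒ W
n=22: can move to 11, which is L ⇒ W
n=23: the only move is to 22(W), a W ⇒ L
n=24: can move to 23, which is L ⇒ W

18: W, 24: W, 4: L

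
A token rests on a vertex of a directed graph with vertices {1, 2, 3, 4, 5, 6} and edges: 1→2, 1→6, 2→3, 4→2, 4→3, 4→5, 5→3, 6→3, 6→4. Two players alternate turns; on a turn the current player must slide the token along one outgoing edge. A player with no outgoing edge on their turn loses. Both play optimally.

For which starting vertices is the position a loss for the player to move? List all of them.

Label each position W (a win for the player to move) or L (a loss). A position with no legal move is L; any other position is W exactly when some move reaches an L, and L when every move reaches a W.
Every edge goes from a vertex to one that appears earlier in the order 3, 5, 2, 4, 6, 1, so processing vertices in that order labels each vertex after all of its successors.
3: no outgoing edge → L
5: →3(L), so W
2: →3(L), so W
4: →3(L), so W
6: →3(L), so W
1: →6(W), 2(W) — all W, so L
The losing starting vertices are exactly the entries labelled L in this table (2 of them).

1, 3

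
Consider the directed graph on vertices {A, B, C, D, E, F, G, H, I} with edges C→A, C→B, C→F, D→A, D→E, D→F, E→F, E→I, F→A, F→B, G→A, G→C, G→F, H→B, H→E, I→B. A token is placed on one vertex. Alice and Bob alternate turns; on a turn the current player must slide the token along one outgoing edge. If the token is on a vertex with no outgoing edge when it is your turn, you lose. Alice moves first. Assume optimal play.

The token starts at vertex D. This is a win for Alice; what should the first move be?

Move to E.

Use the standard recursion: the mover loses at a terminal position; elsewhere, the mover wins exactly when some move hands the opponent an L position.
Every edge goes from a vertex to one that appears earlier in the order B, A, F, I, C, E, H, D, G, so processing vertices in that order labels each vertex after all of its successors.
B: no outgoing edge → L
A: no outgoing edge → L
F: W (go to A, an L position)
I: W (go to B, an L position)
C: W (go to A, an L position)
E: L (options I(W), F(W) are all W)
H: W (go to E, an L position)
D: W (go to E, an L position)
G: W (go to A, an L position)
From D, the L positions reachable in one move are: E, A. Any move reaching one of these is winning.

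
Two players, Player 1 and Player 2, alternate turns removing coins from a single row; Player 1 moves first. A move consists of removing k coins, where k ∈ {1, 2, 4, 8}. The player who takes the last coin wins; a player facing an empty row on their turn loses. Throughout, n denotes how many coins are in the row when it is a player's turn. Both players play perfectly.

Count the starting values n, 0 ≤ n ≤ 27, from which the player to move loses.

Work bottom-up. With no move the player to move loses. Otherwise the position is W if at least one move leads to an L position for the opponent, and L if every move leads to a W.
n=0: no move → L
n=1: W (go to 0, an L position)
n=2: W (go to 0, an L position)
n=3: L (options 2(W), 1(W) are all W)
n=4: W (go to 3, an L position)
n=5: W (go to 3, an L position)
n=6: L (options 5(W), 4(W), 2(W) are all W)
n=7: W (go to 6, an L position)
n=8: W (go to 6, an L position)
n=9: L (options 8(W), 7(W), 5(W), 1(W) are all W)
n=10: W (go to 9, an L position)
n=11: W (go to 9, an L position)
n=12: L (options 11(W), 10(W), 8(W), 4(W) are all W)
n=13: W (go to 12, an L position)
n=14: W (go to 12, an L position)
n=15: L (options 14(W), 13(W), 11(W), 7(W) are all W)
n=16: W (go to 15, an L position)
n=17: W (go to 15, an L position)
n=18: L (options 17(W), 16(W), 14(W), 10(W) are all W)
n=19: W (go to 18, an L position)
n=20: W (go to 18, an L position)
n=21: L (options 20(W), 19(W), 17(W), 13(W) are all W)
n=22: W (go to 21, an L position)
n=23: W (go to 21, an L position)
n=24: L (options 23(W), 22(W), 20(W), 16(W) are all W)
n=25: W (go to 24, an L position)
n=26: W (go to 24, an L position)
n=27: L (options 26(W), 25(W), 23(W), 19(W) are all W)
L entries with 0 ≤ n ≤ 27: n = 0, 3, 6, 9, 12, 15, 18, 21, 24, 27; that makes 10.

10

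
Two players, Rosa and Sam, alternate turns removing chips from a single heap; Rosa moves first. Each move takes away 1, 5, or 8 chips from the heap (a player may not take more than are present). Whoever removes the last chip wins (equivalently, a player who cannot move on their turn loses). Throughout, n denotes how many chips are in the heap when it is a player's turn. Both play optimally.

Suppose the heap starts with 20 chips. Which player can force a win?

Work bottom-up. With no move the player to move loses. Otherwise the position is W if at least one move leads to an L position for the opponent, and L if every move leads to a W.
n=0: no move → L
n=1: →0(L), so W
n=2: →1(W) only, which is W, so L
n=3: →2(L), so W
n=4: →3(W) only, which is W, so L
n=5: →4(L), so W
n=6: →5(W), 1(W) — all W, so L
n=7: →6(L), so W
n=8: →0(L), so W
n=9: →4(L), so W
n=10: →2(L), so W
n=11: →6(L), so W
n=12: →4(L), so W
n=13: →12(W), 8(W), 5(W) — all W, so L
n=14: →13(L), so W
n=15: →14(W), 10(W), 7(W) — all W, so L
n=16: →15(L), so W
n=17: →16(W), 12(W), 9(W) — all W, so L
n=18: →17(L), so W
n=19: →18(W), 14(W), 11(W) — all W, so L
n=20: →19(L), so W
From 20 Rosa can remove 1, leaving 19, reaching an L position.

Rosa wins.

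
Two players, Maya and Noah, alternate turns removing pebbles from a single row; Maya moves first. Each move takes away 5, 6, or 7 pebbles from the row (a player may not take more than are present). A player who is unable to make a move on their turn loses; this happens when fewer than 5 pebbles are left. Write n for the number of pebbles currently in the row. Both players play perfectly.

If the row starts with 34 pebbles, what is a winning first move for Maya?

Remove 6, leaving 28.

Work bottom-up. With no move the player to move loses. Otherwise the position is W if at least one move leads to an L position for the opponent, and L if every move leads to a W.
n=0: no move → L
n=1: no move → L
n=2: no move → L
n=3: no move → L
n=4: no move → L
n=5: can move to 0, which is L ⇒ W
n=6: can move to 1, which is L ⇒ W
n=7: can move to 2, which is L ⇒ W
n=8: can move to 3, which is L ⇒ W
n=9: can move to 4, which is L ⇒ W
n=10: can move to 4, which is L ⇒ W
n=11: can move to 4, which is L ⇒ W
n=12: moves to 7(W), 6(W), 5(W); every one is W ⇒ L
n=13: moves to 8(W), 7(W), 6(W); every one is W ⇒ L
n=14: moves to 9(W), 8(W), 7(W); every one is W ⇒ L
n=15: moves to 10(W), 9(W), 8(W); every one is W ⇒ L
n=16: moves to 11(W), 10(W), 9(W); every one is W ⇒ L
n=17: can move to 12, which is L ⇒ W
n=18: can move to 13, which is L ⇒ W
n=19: can move to 14, which is L ⇒ W
n=20: can move to 15, which is L ⇒ W
n=21: can move to 16, which is L ⇒ W
n=22: can move to 16, which is L ⇒ W
n=23: can move to 16, which is L ⇒ W
n=24: moves to 19(W), 18(W), 17(W); every one is W ⇒ L
n=25: moves to 20(W), 19(W), 18(W); every one is W ⇒ L
n=26: moves to 21(W), 20(W), 19(W); every one is W ⇒ L
n=27: moves to 22(W), 21(W), 20(W); every one is W ⇒ L
n=28: moves to 23(W), 22(W), 21(W); every one is W ⇒ L
n=29: can move to 24, which is L ⇒ W
n=30: can move to 25, which is L ⇒ W
n=31: can move to 26, which is L ⇒ W
n=32: can move to 27, which is L ⇒ W
n=33: can move to 28, which is L ⇒ W
n=34: can move to 28, which is L ⇒ W
From 34, the L positions reachable in one move are: 28, 27. Any move reaching one of these is winning.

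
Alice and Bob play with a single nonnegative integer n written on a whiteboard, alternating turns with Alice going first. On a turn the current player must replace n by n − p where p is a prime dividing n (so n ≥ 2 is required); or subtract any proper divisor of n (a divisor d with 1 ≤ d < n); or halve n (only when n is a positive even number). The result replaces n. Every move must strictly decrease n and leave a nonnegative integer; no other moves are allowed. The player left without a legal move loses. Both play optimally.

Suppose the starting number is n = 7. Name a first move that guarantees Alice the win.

Compute win/loss labels from the base case upward. A position with no move is L. Any other position is W if it can reach an L in one move, else L.
n=0: no move → L
n=1: no move → L
n=2: →0(L), so W
n=3: →0(L), so W
n=4: →2(W), 3(W) — all W, so L
n=5: →0(L), so W
n=6: →4(L), so W
n=7: →0(L), so W
From 7, the L positions reachable in one move are: 0.

Move to 0.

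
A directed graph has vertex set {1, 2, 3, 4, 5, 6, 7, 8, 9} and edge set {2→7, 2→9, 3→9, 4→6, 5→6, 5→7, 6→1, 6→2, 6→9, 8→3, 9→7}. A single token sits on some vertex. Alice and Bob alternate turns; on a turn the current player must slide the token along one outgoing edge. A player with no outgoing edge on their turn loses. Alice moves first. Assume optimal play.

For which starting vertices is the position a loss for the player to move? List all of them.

1, 3, 4, 7

Work bottom-up. With no move the player to move loses. Otherwise the position is W if at least one move leads to an L position for the opponent, and L if every move leads to a W.
Every edge goes from a vertex to one that appears earlier in the order 7, 1, 9, 3, 8, 2, 6, 4, 5, so processing vertices in that order labels each vertex after all of its successors.
7: no outgoing edge → L
1: no outgoing edge → L
9: W (go to 7, an L position)
3: L (sole option 9(W) is W)
8: W (go to 3, an L position)
2: W (go to 7, an L position)
6: W (go to 1, an L position)
4: L (sole option 6(W) is W)
5: W (go to 7, an L position)
The losing starting vertices are exactly the entries labelled L in this table (4 of them).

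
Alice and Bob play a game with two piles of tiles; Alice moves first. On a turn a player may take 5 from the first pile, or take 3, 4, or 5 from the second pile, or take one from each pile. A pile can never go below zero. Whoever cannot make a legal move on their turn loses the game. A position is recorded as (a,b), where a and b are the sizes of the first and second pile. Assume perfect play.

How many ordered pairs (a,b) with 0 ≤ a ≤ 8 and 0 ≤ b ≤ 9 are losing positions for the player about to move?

Work bottom-up. With no move the player to move loses. Otherwise the position is W if at least one move leads to an L position for the opponent, and L if every move leads to a W.
Every move lowers a or b (never raises either), so fill the grid row by row in increasing a, and left to right within a row: each cell's successors are then already labelled.
      b=0  b=1  b=2  b=3  b=4  b=5  b=6  b=7  b=8  b=9
a=0:    L    L    L    W    W    W    W    W    L    L
a=1:    L    W    W    W    W    W    L    L    L    W
a=2:    L    W    L    W    W    W    W    W    W    W
a=3:    L    W    L    W    W    W    W    W    L    L
a=4:    L    W    L    W    W    W    W    W    L    W
a=5:    W    W    W    W    L    L    L    W    W    W
a=6:    W    L    L    L    W    W    W    W    W    L
a=7:    W    L    W    W    W    W    W    L    L    L
a=8:    W    L    W    L    W    W    W    W    W    W
Cells with no legal move (terminal, hence L): (0,0), (0,1), (0,2), (1,0), (2,0), (3,0), (4,0).
The remaining L cells, each justified by listing all of its moves:
(0,8): moves to (0,5)(W), (0,4)(W), (0,3)(W); every one is W ⇒ L
(0,9): moves to (0,6)(W), (0,5)(W), (0,4)(W); every one is W ⇒ L
(1,6): moves to (1,3)(W), (1,2)(W), (1,1)(W), (0,5)(W); every one is W ⇒ L
(1,7): moves to (1,4)(W), (1,3)(W), (1,2)(W), (0,6)(W); every one is W ⇒ L
(1,8): moves to (1,5)(W), (1,4)(W), (1,3)(W), (0,7)(W); every one is W ⇒ L
(2,2): the only move is to (1,1)(W), a W ⇒ L
(3,2): the only move is to (2,1)(W), a W ⇒ L
(3,8): moves to (3,5)(W), (3,4)(W), (3,3)(W), (2,7)(W); every one is W ⇒ L
(3,9): moves to (3,6)(W), (3,5)(W), (3,4)(W), (2,8)(W); every one is W ⇒ L
(4,2): the only move is to (3,1)(W), a W ⇒ L
(4,8): moves to (4,5)(W), (4,4)(W), (4,3)(W), (3,7)(W); every one is W ⇒ L
(5,4): moves to (0,4)(W), (5,1)(W), (5,0)(W), (4,3)(W); every one is W ⇒ L
(5,5): moves to (0,5)(W), (5,2)(W), (5,1)(W), (5,0)(W), (4,4)(W); every one is W ⇒ L
(5,6): moves to (0,6)(W), (5,3)(W), (5,2)(W), (5,1)(W), (4,5)(W); every one is W ⇒ L
(6,1): moves to (1,1)(W), (5,0)(W); every one is W ⇒ L
(6,2): moves to (1,2)(W), (5,1)(W); every one is W ⇒ L
(6,3): moves to (1,3)(W), (6,0)(W), (5,2)(W); every one is W ⇒ L
(6,9): moves to (1,9)(W), (6,6)(W), (6,5)(W), (6,4)(W), (5,8)(W); every one is W ⇒ L
(7,1): moves to (2,1)(W), (6,0)(W); every one is W ⇒ L
(7,7): moves to (2,7)(W), (7,4)(W), (7,3)(W), (7,2)(W), (6,6)(W); every one is W ⇒ L
(7,8): moves to (2,8)(W), (7,5)(W), (7,4)(W), (7,3)(W), (6,7)(W); every one is W ⇒ L
(7,9): moves to (2,9)(W), (7,6)(W), (7,5)(W), (7,4)(W), (6,8)(W); every one is W ⇒ L
(8,1): moves to (3,1)(W), (7,0)(W); every one is W ⇒ L
(8,3): moves to (3,3)(W), (8,0)(W), (7,2)(W); every one is W ⇒ L
Every other cell has at least one move into one of the L cells above, so it is W.
L cells per row: a=0: 5, a=1: 4, a=2: 2, a=3: 4, a=4: 3, a=5: 3, a=6: 4, a=7: 4, a=8: 2; total 31.

31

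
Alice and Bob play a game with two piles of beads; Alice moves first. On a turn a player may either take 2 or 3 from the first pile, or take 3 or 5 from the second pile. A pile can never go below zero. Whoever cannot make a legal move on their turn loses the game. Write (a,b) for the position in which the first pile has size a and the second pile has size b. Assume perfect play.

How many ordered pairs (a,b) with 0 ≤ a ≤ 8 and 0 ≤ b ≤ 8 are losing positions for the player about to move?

Use the standard recursion: the mover loses at a terminal position; elsewhere, the mover wins exactly when some move hands the opponent an L position.
Every move lowers a or b (never raises either), so fill the grid row by row in increasing a, and left to right within a row: each cell's successors are then already labelled.
      b=0  b=1  b=2  b=3  b=4  b=5  b=6  b=7  b=8
a=0:    L    L    L    W    W    W    W    W    L
a=1:    L    L    L    W    W    W    W    W    L
a=2:    W    W    W    L    L    L    W    W    W
a=3:    W    W    W    L    L    L    W    W    W
a=4:    W    W    W    W    W    W    L    L    W
a=5:    L    L    L    W    W    W    W    W    L
a=6:    L    L    L    W    W    W    W    W    L
a=7:    W    W    W    L    L    L    W    W    W
a=8:    W    W    W    L    L    L    W    W    W
Cells with no legal move (terminal, hence L): (0,0), (0,1), (0,2), (1,0), (1,1), (1,2).
The remaining L cells, each justified by listing all of its moves:
(0,8): →(0,5)(W), (0,3)(W) — all W, so L
(1,8): →(1,5)(W), (1,3)(W) — all W, so L
(2,3): →(0,3)(W), (2,0)(W) — all W, so L
(2,4): →(0,4)(W), (2,1)(W) — all W, so L
(2,5): →(0,5)(W), (2,2)(W), (2,0)(W) — all W, so L
(3,3): →(1,3)(W), (0,3)(W), (3,0)(W) — all W, so L
(3,4): →(1,4)(W), (0,4)(W), (3,1)(W) — all W, so L
(3,5): →(1,5)(W), (0,5)(W), (3,2)(W), (3,0)(W) — all W, so L
(4,6): →(2,6)(W), (1,6)(W), (4,3)(W), (4,1)(W) — all W, so L
(4,7): →(2,7)(W), (1,7)(W), (4,4)(W), (4,2)(W) — all W, so L
(5,0): →(3,0)(W), (2,0)(W) — all W, so L
(5,1): →(3,1)(W), (2,1)(W) — all W, so L
(5,2): →(3,2)(W), (2,2)(W) — all W, so L
(5,8): →(3,8)(W), (2,8)(W), (5,5)(W), (5,3)(W) — all W, so L
(6,0): →(4,0)(W), (3,0)(W) — all W, so L
(6,1): →(4,1)(W), (3,1)(W) — all W, so L
(6,2): →(4,2)(W), (3,2)(W) — all W, so L
(6,8): →(4,8)(W), (3,8)(W), (6,5)(W), (6,3)(W) — all W, so L
(7,3): →(5,3)(W), (4,3)(W), (7,0)(W) — all W, so L
(7,4): →(5,4)(W), (4,4)(W), (7,1)(W) — all W, so L
(7,5): →(5,5)(W), (4,5)(W), (7,2)(W), (7,0)(W) — all W, so L
(8,3): →(6,3)(W), (5,3)(W), (8,0)(W) — all W, so L
(8,4): →(6,4)(W), (5,4)(W), (8,1)(W) — all W, so L
(8,5): →(6,5)(W), (5,5)(W), (8,2)(W), (8,0)(W) — all W, so L
Every other cell has at least one move into one of the L cells above, so it is W.
L cells per row: a=0: 4, a=1: 4, a=2: 3, a=3: 3, a=4: 2, a=5: 4, a=6: 4, a=7: 3, a=8: 3; total 30.

30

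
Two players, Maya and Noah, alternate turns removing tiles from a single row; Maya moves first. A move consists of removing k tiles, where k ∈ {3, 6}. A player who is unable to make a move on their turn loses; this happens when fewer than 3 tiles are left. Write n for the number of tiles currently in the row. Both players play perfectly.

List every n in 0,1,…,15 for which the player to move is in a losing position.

Use the standard recursion: the mover loses at a terminal position; elsewhere, the mover wins exactly when some move hands the opponent an L position.
n=0: no move → L
n=1: no move → L
n=2: no move → L
n=3: can move to 0, which is L ⇒ W
n=4: can move to 1, which is L ⇒ W
n=5: can move to 2, which is L ⇒ W
n=6: can move to 0, which is L ⇒ W
n=7: can move to 1, which is L ⇒ W
n=8: can move to 2, which is L ⇒ W
n=9: moves to 6(W), 3(W); every one is W ⇒ L
n=10: moves to 7(W), 4(W); every one is W ⇒ L
n=11: moves to 8(W), 5(W); every one is W ⇒ L
n=12: can move to 9, which is L ⇒ W
n=13: can move to 10, which is L ⇒ W
n=14: can move to 11, which is L ⇒ W
n=15: can move to 9, which is L ⇒ W
The losing starting values of n are exactly the entries labelled L in this table (6 of them).

0, 1, 2, 9, 10, 11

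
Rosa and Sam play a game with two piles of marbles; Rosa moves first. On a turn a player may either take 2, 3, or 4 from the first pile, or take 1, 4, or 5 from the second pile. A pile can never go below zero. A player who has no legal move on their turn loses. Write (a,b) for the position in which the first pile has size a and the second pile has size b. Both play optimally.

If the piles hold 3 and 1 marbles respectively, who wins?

Compute win/loss labels from the base case upward. A position with no move is L. Any other position is W if it can reach an L in one move, else L.
No move ever increases a pile, so every position that can arise here has a ≤ 3 and b ≤ 1; it is enough to label the cells with 0 ≤ a ≤ 3 and 0 ≤ b ≤ 1.
Every move lowers a or b (never raises either), so fill the grid row by row in increasing a, and left to right within a row: each cell's successors are then already labelled.
      b=0  b=1
a=0:    L    W
a=1:    L    W
a=2:    W    L
a=3:    W    L
Cells with no legal move (terminal, hence L): (0,0), (1,0).
The remaining L cells, each justified by listing all of its moves:
(2,1): →(0,1)(W), (2,0)(W) — all W, so L
(3,1): →(1,1)(W), (0,1)(W), (3,0)(W) — all W, so L
Every other cell has at least one move into one of the L cells above, so it is W.
The starting position (3,1) is L: whatever Rosa does, the opponent receives a W position.

Sam wins.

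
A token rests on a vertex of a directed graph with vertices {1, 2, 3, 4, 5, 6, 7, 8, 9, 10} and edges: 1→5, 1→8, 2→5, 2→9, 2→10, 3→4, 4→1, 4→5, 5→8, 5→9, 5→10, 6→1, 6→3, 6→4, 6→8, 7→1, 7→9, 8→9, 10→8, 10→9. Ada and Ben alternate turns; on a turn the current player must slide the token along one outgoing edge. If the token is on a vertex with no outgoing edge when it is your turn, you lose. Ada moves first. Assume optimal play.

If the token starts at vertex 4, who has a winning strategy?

Work bottom-up. With no move the player to move loses. Otherwise the position is W if at least one move leads to an L position for the opponent, and L if every move leads to a W.
Every edge goes from a vertex to one that appears earlier in the order 9, 8, 10, 5, 1, 2, 4, 3, 7, 6, so processing vertices in that order labels each vertex after all of its successors.
9: no outgoing edge → L
8: W (go to 9, an L position)
10: W (go to 9, an L position)
5: W (go to 9, an L position)
1: L (options 5(W), 8(W) are all W)
2: W (go to 9, an L position)
4: W (go to 1, an L position)
3: L (sole option 4(W) is W)
7: W (go to 1, an L position)
6: W (go to 3, an L position)
The starting position 4 is W: Ada should move to 1, handing over an L position.

Ada wins.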